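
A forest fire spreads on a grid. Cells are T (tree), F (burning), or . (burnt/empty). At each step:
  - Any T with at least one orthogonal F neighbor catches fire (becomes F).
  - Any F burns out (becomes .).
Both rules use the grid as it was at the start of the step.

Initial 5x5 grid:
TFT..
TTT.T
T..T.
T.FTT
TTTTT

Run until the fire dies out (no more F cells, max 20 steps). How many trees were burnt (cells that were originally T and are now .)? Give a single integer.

Step 1: +5 fires, +2 burnt (F count now 5)
Step 2: +6 fires, +5 burnt (F count now 6)
Step 3: +3 fires, +6 burnt (F count now 3)
Step 4: +1 fires, +3 burnt (F count now 1)
Step 5: +0 fires, +1 burnt (F count now 0)
Fire out after step 5
Initially T: 16, now '.': 24
Total burnt (originally-T cells now '.'): 15

Answer: 15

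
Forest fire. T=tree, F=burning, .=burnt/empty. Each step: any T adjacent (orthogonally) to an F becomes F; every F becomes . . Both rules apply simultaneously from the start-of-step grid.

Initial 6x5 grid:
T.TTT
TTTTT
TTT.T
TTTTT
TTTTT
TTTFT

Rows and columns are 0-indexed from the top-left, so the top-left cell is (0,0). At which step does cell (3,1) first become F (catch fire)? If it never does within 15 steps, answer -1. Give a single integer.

Step 1: cell (3,1)='T' (+3 fires, +1 burnt)
Step 2: cell (3,1)='T' (+4 fires, +3 burnt)
Step 3: cell (3,1)='T' (+4 fires, +4 burnt)
Step 4: cell (3,1)='F' (+4 fires, +4 burnt)
  -> target ignites at step 4
Step 5: cell (3,1)='.' (+4 fires, +4 burnt)
Step 6: cell (3,1)='.' (+5 fires, +4 burnt)
Step 7: cell (3,1)='.' (+2 fires, +5 burnt)
Step 8: cell (3,1)='.' (+1 fires, +2 burnt)
Step 9: cell (3,1)='.' (+0 fires, +1 burnt)
  fire out at step 9

4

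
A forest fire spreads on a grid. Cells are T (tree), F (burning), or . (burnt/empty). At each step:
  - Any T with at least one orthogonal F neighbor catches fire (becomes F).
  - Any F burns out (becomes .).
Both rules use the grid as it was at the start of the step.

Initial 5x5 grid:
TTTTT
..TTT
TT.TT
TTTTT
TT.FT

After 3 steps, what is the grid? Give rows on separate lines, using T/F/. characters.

Step 1: 2 trees catch fire, 1 burn out
  TTTTT
  ..TTT
  TT.TT
  TTTFT
  TT..F
Step 2: 3 trees catch fire, 2 burn out
  TTTTT
  ..TTT
  TT.FT
  TTF.F
  TT...
Step 3: 3 trees catch fire, 3 burn out
  TTTTT
  ..TFT
  TT..F
  TF...
  TT...

TTTTT
..TFT
TT..F
TF...
TT...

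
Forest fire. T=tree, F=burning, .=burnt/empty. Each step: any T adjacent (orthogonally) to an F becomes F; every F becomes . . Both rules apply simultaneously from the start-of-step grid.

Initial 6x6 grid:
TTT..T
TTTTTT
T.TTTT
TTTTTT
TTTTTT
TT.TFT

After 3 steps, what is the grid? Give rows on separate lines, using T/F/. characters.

Step 1: 3 trees catch fire, 1 burn out
  TTT..T
  TTTTTT
  T.TTTT
  TTTTTT
  TTTTFT
  TT.F.F
Step 2: 3 trees catch fire, 3 burn out
  TTT..T
  TTTTTT
  T.TTTT
  TTTTFT
  TTTF.F
  TT....
Step 3: 4 trees catch fire, 3 burn out
  TTT..T
  TTTTTT
  T.TTFT
  TTTF.F
  TTF...
  TT....

TTT..T
TTTTTT
T.TTFT
TTTF.F
TTF...
TT....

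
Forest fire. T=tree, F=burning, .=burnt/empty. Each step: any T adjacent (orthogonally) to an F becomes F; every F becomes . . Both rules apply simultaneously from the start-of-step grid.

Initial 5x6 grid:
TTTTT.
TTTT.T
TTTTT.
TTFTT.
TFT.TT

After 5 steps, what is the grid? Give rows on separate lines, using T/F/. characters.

Step 1: 5 trees catch fire, 2 burn out
  TTTTT.
  TTTT.T
  TTFTT.
  TF.FT.
  F.F.TT
Step 2: 5 trees catch fire, 5 burn out
  TTTTT.
  TTFT.T
  TF.FT.
  F...F.
  ....TT
Step 3: 6 trees catch fire, 5 burn out
  TTFTT.
  TF.F.T
  F...F.
  ......
  ....FT
Step 4: 4 trees catch fire, 6 burn out
  TF.FT.
  F....T
  ......
  ......
  .....F
Step 5: 2 trees catch fire, 4 burn out
  F...F.
  .....T
  ......
  ......
  ......

F...F.
.....T
......
......
......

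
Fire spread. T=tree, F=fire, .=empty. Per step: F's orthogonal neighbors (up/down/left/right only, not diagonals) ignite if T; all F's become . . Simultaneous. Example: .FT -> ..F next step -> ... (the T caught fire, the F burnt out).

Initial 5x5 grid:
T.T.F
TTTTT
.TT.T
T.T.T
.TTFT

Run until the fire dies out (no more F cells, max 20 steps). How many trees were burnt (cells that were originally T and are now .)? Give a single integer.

Step 1: +3 fires, +2 burnt (F count now 3)
Step 2: +5 fires, +3 burnt (F count now 5)
Step 3: +2 fires, +5 burnt (F count now 2)
Step 4: +3 fires, +2 burnt (F count now 3)
Step 5: +1 fires, +3 burnt (F count now 1)
Step 6: +1 fires, +1 burnt (F count now 1)
Step 7: +0 fires, +1 burnt (F count now 0)
Fire out after step 7
Initially T: 16, now '.': 24
Total burnt (originally-T cells now '.'): 15

Answer: 15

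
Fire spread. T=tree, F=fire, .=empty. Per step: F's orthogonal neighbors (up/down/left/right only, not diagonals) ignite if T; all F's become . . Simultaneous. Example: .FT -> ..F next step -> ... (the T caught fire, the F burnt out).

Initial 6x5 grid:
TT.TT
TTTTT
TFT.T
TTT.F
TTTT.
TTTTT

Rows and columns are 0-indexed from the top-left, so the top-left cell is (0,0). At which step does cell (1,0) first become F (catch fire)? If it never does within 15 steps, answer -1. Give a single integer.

Step 1: cell (1,0)='T' (+5 fires, +2 burnt)
Step 2: cell (1,0)='F' (+7 fires, +5 burnt)
  -> target ignites at step 2
Step 3: cell (1,0)='.' (+6 fires, +7 burnt)
Step 4: cell (1,0)='.' (+4 fires, +6 burnt)
Step 5: cell (1,0)='.' (+1 fires, +4 burnt)
Step 6: cell (1,0)='.' (+1 fires, +1 burnt)
Step 7: cell (1,0)='.' (+0 fires, +1 burnt)
  fire out at step 7

2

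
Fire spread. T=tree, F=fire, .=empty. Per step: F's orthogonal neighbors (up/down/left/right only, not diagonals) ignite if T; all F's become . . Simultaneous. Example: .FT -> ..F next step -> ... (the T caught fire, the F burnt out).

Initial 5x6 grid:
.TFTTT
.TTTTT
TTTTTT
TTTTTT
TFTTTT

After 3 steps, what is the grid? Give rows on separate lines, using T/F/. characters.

Step 1: 6 trees catch fire, 2 burn out
  .F.FTT
  .TFTTT
  TTTTTT
  TFTTTT
  F.FTTT
Step 2: 8 trees catch fire, 6 burn out
  ....FT
  .F.FTT
  TFFTTT
  F.FTTT
  ...FTT
Step 3: 6 trees catch fire, 8 burn out
  .....F
  ....FT
  F..FTT
  ...FTT
  ....FT

.....F
....FT
F..FTT
...FTT
....FT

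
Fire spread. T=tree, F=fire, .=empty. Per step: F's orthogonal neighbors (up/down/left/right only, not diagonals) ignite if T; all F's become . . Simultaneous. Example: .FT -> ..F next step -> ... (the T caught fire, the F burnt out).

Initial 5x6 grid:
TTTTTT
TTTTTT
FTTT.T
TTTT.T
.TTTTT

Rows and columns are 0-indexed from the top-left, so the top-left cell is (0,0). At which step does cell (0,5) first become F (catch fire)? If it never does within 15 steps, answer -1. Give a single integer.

Step 1: cell (0,5)='T' (+3 fires, +1 burnt)
Step 2: cell (0,5)='T' (+4 fires, +3 burnt)
Step 3: cell (0,5)='T' (+5 fires, +4 burnt)
Step 4: cell (0,5)='T' (+4 fires, +5 burnt)
Step 5: cell (0,5)='T' (+3 fires, +4 burnt)
Step 6: cell (0,5)='T' (+3 fires, +3 burnt)
Step 7: cell (0,5)='F' (+3 fires, +3 burnt)
  -> target ignites at step 7
Step 8: cell (0,5)='.' (+1 fires, +3 burnt)
Step 9: cell (0,5)='.' (+0 fires, +1 burnt)
  fire out at step 9

7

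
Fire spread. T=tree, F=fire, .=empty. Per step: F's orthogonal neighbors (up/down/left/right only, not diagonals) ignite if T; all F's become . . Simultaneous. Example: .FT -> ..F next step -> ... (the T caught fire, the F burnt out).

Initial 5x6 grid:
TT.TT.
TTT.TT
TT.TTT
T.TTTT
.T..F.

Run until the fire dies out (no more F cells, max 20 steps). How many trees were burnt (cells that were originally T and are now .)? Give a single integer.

Answer: 11

Derivation:
Step 1: +1 fires, +1 burnt (F count now 1)
Step 2: +3 fires, +1 burnt (F count now 3)
Step 3: +4 fires, +3 burnt (F count now 4)
Step 4: +2 fires, +4 burnt (F count now 2)
Step 5: +1 fires, +2 burnt (F count now 1)
Step 6: +0 fires, +1 burnt (F count now 0)
Fire out after step 6
Initially T: 20, now '.': 21
Total burnt (originally-T cells now '.'): 11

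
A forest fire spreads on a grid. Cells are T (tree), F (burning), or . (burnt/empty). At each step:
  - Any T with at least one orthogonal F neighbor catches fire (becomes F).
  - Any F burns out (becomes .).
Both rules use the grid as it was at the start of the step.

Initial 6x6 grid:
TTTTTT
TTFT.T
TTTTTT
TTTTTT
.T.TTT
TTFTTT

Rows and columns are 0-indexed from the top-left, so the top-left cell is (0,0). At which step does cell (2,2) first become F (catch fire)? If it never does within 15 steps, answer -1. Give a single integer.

Step 1: cell (2,2)='F' (+6 fires, +2 burnt)
  -> target ignites at step 1
Step 2: cell (2,2)='.' (+10 fires, +6 burnt)
Step 3: cell (2,2)='.' (+8 fires, +10 burnt)
Step 4: cell (2,2)='.' (+5 fires, +8 burnt)
Step 5: cell (2,2)='.' (+2 fires, +5 burnt)
Step 6: cell (2,2)='.' (+0 fires, +2 burnt)
  fire out at step 6

1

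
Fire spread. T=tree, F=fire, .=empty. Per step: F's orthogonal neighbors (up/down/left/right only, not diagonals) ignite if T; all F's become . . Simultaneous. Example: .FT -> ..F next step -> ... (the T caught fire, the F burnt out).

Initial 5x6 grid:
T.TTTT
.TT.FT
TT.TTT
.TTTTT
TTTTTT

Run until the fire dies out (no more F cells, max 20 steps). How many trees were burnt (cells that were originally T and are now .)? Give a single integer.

Step 1: +3 fires, +1 burnt (F count now 3)
Step 2: +5 fires, +3 burnt (F count now 5)
Step 3: +4 fires, +5 burnt (F count now 4)
Step 4: +4 fires, +4 burnt (F count now 4)
Step 5: +3 fires, +4 burnt (F count now 3)
Step 6: +2 fires, +3 burnt (F count now 2)
Step 7: +2 fires, +2 burnt (F count now 2)
Step 8: +0 fires, +2 burnt (F count now 0)
Fire out after step 8
Initially T: 24, now '.': 29
Total burnt (originally-T cells now '.'): 23

Answer: 23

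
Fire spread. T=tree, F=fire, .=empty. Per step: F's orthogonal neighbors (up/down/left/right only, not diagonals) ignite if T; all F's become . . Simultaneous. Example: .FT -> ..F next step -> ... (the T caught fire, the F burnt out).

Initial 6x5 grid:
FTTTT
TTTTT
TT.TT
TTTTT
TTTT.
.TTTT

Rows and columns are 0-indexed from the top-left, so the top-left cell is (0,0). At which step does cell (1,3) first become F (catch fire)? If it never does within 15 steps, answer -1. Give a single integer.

Step 1: cell (1,3)='T' (+2 fires, +1 burnt)
Step 2: cell (1,3)='T' (+3 fires, +2 burnt)
Step 3: cell (1,3)='T' (+4 fires, +3 burnt)
Step 4: cell (1,3)='F' (+4 fires, +4 burnt)
  -> target ignites at step 4
Step 5: cell (1,3)='.' (+4 fires, +4 burnt)
Step 6: cell (1,3)='.' (+4 fires, +4 burnt)
Step 7: cell (1,3)='.' (+3 fires, +4 burnt)
Step 8: cell (1,3)='.' (+1 fires, +3 burnt)
Step 9: cell (1,3)='.' (+1 fires, +1 burnt)
Step 10: cell (1,3)='.' (+0 fires, +1 burnt)
  fire out at step 10

4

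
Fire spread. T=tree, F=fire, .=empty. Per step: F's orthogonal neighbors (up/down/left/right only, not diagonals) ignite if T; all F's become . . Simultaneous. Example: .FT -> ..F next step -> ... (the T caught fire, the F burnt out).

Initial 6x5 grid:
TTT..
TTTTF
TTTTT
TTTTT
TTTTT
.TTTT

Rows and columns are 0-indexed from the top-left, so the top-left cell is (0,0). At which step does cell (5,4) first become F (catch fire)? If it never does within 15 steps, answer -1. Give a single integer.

Step 1: cell (5,4)='T' (+2 fires, +1 burnt)
Step 2: cell (5,4)='T' (+3 fires, +2 burnt)
Step 3: cell (5,4)='T' (+5 fires, +3 burnt)
Step 4: cell (5,4)='F' (+6 fires, +5 burnt)
  -> target ignites at step 4
Step 5: cell (5,4)='.' (+5 fires, +6 burnt)
Step 6: cell (5,4)='.' (+3 fires, +5 burnt)
Step 7: cell (5,4)='.' (+2 fires, +3 burnt)
Step 8: cell (5,4)='.' (+0 fires, +2 burnt)
  fire out at step 8

4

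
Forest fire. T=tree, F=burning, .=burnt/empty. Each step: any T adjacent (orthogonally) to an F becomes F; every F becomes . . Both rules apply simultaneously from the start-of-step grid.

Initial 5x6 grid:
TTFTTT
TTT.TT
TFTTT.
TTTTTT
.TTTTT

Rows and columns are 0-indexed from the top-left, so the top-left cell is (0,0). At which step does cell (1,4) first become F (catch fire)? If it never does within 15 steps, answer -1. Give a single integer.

Step 1: cell (1,4)='T' (+7 fires, +2 burnt)
Step 2: cell (1,4)='T' (+7 fires, +7 burnt)
Step 3: cell (1,4)='F' (+5 fires, +7 burnt)
  -> target ignites at step 3
Step 4: cell (1,4)='.' (+3 fires, +5 burnt)
Step 5: cell (1,4)='.' (+2 fires, +3 burnt)
Step 6: cell (1,4)='.' (+1 fires, +2 burnt)
Step 7: cell (1,4)='.' (+0 fires, +1 burnt)
  fire out at step 7

3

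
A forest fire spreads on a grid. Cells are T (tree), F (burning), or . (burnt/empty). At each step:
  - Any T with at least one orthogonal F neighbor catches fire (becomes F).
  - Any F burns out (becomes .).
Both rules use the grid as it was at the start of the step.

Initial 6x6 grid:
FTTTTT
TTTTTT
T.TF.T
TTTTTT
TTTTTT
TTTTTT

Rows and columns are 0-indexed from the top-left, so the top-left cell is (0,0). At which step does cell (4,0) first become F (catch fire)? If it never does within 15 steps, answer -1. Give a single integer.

Step 1: cell (4,0)='T' (+5 fires, +2 burnt)
Step 2: cell (4,0)='T' (+9 fires, +5 burnt)
Step 3: cell (4,0)='T' (+8 fires, +9 burnt)
Step 4: cell (4,0)='F' (+7 fires, +8 burnt)
  -> target ignites at step 4
Step 5: cell (4,0)='.' (+3 fires, +7 burnt)
Step 6: cell (4,0)='.' (+0 fires, +3 burnt)
  fire out at step 6

4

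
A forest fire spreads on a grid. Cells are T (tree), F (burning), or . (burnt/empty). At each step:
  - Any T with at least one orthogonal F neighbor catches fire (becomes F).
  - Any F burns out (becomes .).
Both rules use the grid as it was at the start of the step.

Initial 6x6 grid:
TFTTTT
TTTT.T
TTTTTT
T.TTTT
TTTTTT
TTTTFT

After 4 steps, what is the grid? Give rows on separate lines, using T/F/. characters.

Step 1: 6 trees catch fire, 2 burn out
  F.FTTT
  TFTT.T
  TTTTTT
  T.TTTT
  TTTTFT
  TTTF.F
Step 2: 8 trees catch fire, 6 burn out
  ...FTT
  F.FT.T
  TFTTTT
  T.TTFT
  TTTF.F
  TTF...
Step 3: 9 trees catch fire, 8 burn out
  ....FT
  ...F.T
  F.FTFT
  T.TF.F
  TTF...
  TF....
Step 4: 7 trees catch fire, 9 burn out
  .....F
  .....T
  ...F.F
  F.F...
  TF....
  F.....

.....F
.....T
...F.F
F.F...
TF....
F.....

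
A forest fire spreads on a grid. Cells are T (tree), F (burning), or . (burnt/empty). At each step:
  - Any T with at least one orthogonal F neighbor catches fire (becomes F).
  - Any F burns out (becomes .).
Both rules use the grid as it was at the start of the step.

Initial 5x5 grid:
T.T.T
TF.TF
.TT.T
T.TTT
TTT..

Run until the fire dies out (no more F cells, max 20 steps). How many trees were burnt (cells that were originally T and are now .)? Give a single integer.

Step 1: +5 fires, +2 burnt (F count now 5)
Step 2: +3 fires, +5 burnt (F count now 3)
Step 3: +2 fires, +3 burnt (F count now 2)
Step 4: +1 fires, +2 burnt (F count now 1)
Step 5: +1 fires, +1 burnt (F count now 1)
Step 6: +1 fires, +1 burnt (F count now 1)
Step 7: +1 fires, +1 burnt (F count now 1)
Step 8: +0 fires, +1 burnt (F count now 0)
Fire out after step 8
Initially T: 15, now '.': 24
Total burnt (originally-T cells now '.'): 14

Answer: 14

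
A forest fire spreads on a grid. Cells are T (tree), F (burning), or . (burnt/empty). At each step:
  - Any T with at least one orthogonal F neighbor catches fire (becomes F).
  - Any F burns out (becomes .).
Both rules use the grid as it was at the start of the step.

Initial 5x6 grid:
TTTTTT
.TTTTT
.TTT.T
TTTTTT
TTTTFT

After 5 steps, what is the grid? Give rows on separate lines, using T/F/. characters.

Step 1: 3 trees catch fire, 1 burn out
  TTTTTT
  .TTTTT
  .TTT.T
  TTTTFT
  TTTF.F
Step 2: 3 trees catch fire, 3 burn out
  TTTTTT
  .TTTTT
  .TTT.T
  TTTF.F
  TTF...
Step 3: 4 trees catch fire, 3 burn out
  TTTTTT
  .TTTTT
  .TTF.F
  TTF...
  TF....
Step 4: 5 trees catch fire, 4 burn out
  TTTTTT
  .TTFTF
  .TF...
  TF....
  F.....
Step 5: 6 trees catch fire, 5 burn out
  TTTFTF
  .TF.F.
  .F....
  F.....
  ......

TTTFTF
.TF.F.
.F....
F.....
......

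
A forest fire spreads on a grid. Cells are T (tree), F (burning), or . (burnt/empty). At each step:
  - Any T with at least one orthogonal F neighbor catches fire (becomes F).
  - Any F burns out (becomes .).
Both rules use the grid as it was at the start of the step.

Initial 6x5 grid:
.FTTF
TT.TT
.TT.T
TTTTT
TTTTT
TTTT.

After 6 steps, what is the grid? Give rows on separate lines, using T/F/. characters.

Step 1: 4 trees catch fire, 2 burn out
  ..FF.
  TF.TF
  .TT.T
  TTTTT
  TTTTT
  TTTT.
Step 2: 4 trees catch fire, 4 burn out
  .....
  F..F.
  .FT.F
  TTTTT
  TTTTT
  TTTT.
Step 3: 3 trees catch fire, 4 burn out
  .....
  .....
  ..F..
  TFTTF
  TTTTT
  TTTT.
Step 4: 5 trees catch fire, 3 burn out
  .....
  .....
  .....
  F.FF.
  TFTTF
  TTTT.
Step 5: 4 trees catch fire, 5 burn out
  .....
  .....
  .....
  .....
  F.FF.
  TFTT.
Step 6: 3 trees catch fire, 4 burn out
  .....
  .....
  .....
  .....
  .....
  F.FF.

.....
.....
.....
.....
.....
F.FF.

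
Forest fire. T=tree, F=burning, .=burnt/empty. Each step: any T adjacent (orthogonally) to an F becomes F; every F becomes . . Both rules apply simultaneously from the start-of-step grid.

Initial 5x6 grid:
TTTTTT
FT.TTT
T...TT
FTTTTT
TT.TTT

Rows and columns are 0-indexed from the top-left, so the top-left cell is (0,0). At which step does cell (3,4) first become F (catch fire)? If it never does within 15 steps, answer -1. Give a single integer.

Step 1: cell (3,4)='T' (+5 fires, +2 burnt)
Step 2: cell (3,4)='T' (+3 fires, +5 burnt)
Step 3: cell (3,4)='T' (+2 fires, +3 burnt)
Step 4: cell (3,4)='F' (+3 fires, +2 burnt)
  -> target ignites at step 4
Step 5: cell (3,4)='.' (+5 fires, +3 burnt)
Step 6: cell (3,4)='.' (+4 fires, +5 burnt)
Step 7: cell (3,4)='.' (+1 fires, +4 burnt)
Step 8: cell (3,4)='.' (+0 fires, +1 burnt)
  fire out at step 8

4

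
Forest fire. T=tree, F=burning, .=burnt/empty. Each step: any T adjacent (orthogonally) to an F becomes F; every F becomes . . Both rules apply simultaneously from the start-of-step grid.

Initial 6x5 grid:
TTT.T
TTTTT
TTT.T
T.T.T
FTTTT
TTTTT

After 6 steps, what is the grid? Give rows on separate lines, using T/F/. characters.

Step 1: 3 trees catch fire, 1 burn out
  TTT.T
  TTTTT
  TTT.T
  F.T.T
  .FTTT
  FTTTT
Step 2: 3 trees catch fire, 3 burn out
  TTT.T
  TTTTT
  FTT.T
  ..T.T
  ..FTT
  .FTTT
Step 3: 5 trees catch fire, 3 burn out
  TTT.T
  FTTTT
  .FT.T
  ..F.T
  ...FT
  ..FTT
Step 4: 5 trees catch fire, 5 burn out
  FTT.T
  .FTTT
  ..F.T
  ....T
  ....F
  ...FT
Step 5: 4 trees catch fire, 5 burn out
  .FT.T
  ..FTT
  ....T
  ....F
  .....
  ....F
Step 6: 3 trees catch fire, 4 burn out
  ..F.T
  ...FT
  ....F
  .....
  .....
  .....

..F.T
...FT
....F
.....
.....
.....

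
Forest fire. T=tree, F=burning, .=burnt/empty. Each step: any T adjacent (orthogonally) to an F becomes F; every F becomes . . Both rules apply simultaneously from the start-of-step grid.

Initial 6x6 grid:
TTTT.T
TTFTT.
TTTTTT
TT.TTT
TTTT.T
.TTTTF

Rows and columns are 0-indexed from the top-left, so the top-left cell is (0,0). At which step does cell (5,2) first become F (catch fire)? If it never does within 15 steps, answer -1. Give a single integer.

Step 1: cell (5,2)='T' (+6 fires, +2 burnt)
Step 2: cell (5,2)='T' (+8 fires, +6 burnt)
Step 3: cell (5,2)='F' (+9 fires, +8 burnt)
  -> target ignites at step 3
Step 4: cell (5,2)='.' (+4 fires, +9 burnt)
Step 5: cell (5,2)='.' (+1 fires, +4 burnt)
Step 6: cell (5,2)='.' (+0 fires, +1 burnt)
  fire out at step 6

3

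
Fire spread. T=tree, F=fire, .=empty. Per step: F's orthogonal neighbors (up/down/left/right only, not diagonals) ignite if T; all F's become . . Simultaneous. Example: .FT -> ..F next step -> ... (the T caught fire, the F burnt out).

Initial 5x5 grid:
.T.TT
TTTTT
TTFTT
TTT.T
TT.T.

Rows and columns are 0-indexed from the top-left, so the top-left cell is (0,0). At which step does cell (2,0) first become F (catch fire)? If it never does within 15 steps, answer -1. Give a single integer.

Step 1: cell (2,0)='T' (+4 fires, +1 burnt)
Step 2: cell (2,0)='F' (+5 fires, +4 burnt)
  -> target ignites at step 2
Step 3: cell (2,0)='.' (+7 fires, +5 burnt)
Step 4: cell (2,0)='.' (+2 fires, +7 burnt)
Step 5: cell (2,0)='.' (+0 fires, +2 burnt)
  fire out at step 5

2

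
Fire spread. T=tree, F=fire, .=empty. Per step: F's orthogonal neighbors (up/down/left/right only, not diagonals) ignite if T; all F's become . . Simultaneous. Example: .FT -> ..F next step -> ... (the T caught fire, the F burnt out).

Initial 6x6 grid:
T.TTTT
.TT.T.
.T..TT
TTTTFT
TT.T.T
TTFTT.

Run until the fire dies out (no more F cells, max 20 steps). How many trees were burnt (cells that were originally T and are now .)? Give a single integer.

Answer: 23

Derivation:
Step 1: +5 fires, +2 burnt (F count now 5)
Step 2: +8 fires, +5 burnt (F count now 8)
Step 3: +3 fires, +8 burnt (F count now 3)
Step 4: +4 fires, +3 burnt (F count now 4)
Step 5: +2 fires, +4 burnt (F count now 2)
Step 6: +1 fires, +2 burnt (F count now 1)
Step 7: +0 fires, +1 burnt (F count now 0)
Fire out after step 7
Initially T: 24, now '.': 35
Total burnt (originally-T cells now '.'): 23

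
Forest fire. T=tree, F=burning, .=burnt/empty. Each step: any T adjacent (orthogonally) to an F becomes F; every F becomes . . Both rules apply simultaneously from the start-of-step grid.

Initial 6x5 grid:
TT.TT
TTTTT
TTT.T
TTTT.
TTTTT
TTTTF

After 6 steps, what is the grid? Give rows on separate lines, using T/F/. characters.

Step 1: 2 trees catch fire, 1 burn out
  TT.TT
  TTTTT
  TTT.T
  TTTT.
  TTTTF
  TTTF.
Step 2: 2 trees catch fire, 2 burn out
  TT.TT
  TTTTT
  TTT.T
  TTTT.
  TTTF.
  TTF..
Step 3: 3 trees catch fire, 2 burn out
  TT.TT
  TTTTT
  TTT.T
  TTTF.
  TTF..
  TF...
Step 4: 3 trees catch fire, 3 burn out
  TT.TT
  TTTTT
  TTT.T
  TTF..
  TF...
  F....
Step 5: 3 trees catch fire, 3 burn out
  TT.TT
  TTTTT
  TTF.T
  TF...
  F....
  .....
Step 6: 3 trees catch fire, 3 burn out
  TT.TT
  TTFTT
  TF..T
  F....
  .....
  .....

TT.TT
TTFTT
TF..T
F....
.....
.....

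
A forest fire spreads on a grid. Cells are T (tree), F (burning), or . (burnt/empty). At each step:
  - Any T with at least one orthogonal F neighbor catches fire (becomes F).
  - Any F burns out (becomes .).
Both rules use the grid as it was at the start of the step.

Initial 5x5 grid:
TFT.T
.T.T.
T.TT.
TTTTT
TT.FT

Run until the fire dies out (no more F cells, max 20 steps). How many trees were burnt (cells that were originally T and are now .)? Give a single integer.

Answer: 15

Derivation:
Step 1: +5 fires, +2 burnt (F count now 5)
Step 2: +3 fires, +5 burnt (F count now 3)
Step 3: +3 fires, +3 burnt (F count now 3)
Step 4: +2 fires, +3 burnt (F count now 2)
Step 5: +2 fires, +2 burnt (F count now 2)
Step 6: +0 fires, +2 burnt (F count now 0)
Fire out after step 6
Initially T: 16, now '.': 24
Total burnt (originally-T cells now '.'): 15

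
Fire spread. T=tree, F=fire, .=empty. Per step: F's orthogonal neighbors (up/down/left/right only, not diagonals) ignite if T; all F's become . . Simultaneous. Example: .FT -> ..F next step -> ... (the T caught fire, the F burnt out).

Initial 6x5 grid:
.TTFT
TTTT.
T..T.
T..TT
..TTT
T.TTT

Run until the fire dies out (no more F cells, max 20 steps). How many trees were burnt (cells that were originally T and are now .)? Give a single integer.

Answer: 18

Derivation:
Step 1: +3 fires, +1 burnt (F count now 3)
Step 2: +3 fires, +3 burnt (F count now 3)
Step 3: +2 fires, +3 burnt (F count now 2)
Step 4: +3 fires, +2 burnt (F count now 3)
Step 5: +4 fires, +3 burnt (F count now 4)
Step 6: +3 fires, +4 burnt (F count now 3)
Step 7: +0 fires, +3 burnt (F count now 0)
Fire out after step 7
Initially T: 19, now '.': 29
Total burnt (originally-T cells now '.'): 18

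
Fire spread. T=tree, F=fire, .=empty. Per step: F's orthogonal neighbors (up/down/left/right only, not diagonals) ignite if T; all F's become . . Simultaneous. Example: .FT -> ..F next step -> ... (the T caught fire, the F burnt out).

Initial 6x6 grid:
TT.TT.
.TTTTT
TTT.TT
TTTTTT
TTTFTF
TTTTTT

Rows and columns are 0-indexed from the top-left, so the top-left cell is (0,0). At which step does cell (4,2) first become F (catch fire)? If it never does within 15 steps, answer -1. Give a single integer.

Step 1: cell (4,2)='F' (+6 fires, +2 burnt)
  -> target ignites at step 1
Step 2: cell (4,2)='.' (+6 fires, +6 burnt)
Step 3: cell (4,2)='.' (+6 fires, +6 burnt)
Step 4: cell (4,2)='.' (+5 fires, +6 burnt)
Step 5: cell (4,2)='.' (+4 fires, +5 burnt)
Step 6: cell (4,2)='.' (+2 fires, +4 burnt)
Step 7: cell (4,2)='.' (+1 fires, +2 burnt)
Step 8: cell (4,2)='.' (+0 fires, +1 burnt)
  fire out at step 8

1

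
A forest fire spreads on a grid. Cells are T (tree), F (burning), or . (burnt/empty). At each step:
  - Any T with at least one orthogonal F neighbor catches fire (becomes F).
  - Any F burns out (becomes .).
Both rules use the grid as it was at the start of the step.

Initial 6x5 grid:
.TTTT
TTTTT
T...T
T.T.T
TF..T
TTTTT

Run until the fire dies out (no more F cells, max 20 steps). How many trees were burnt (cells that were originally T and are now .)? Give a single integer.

Step 1: +2 fires, +1 burnt (F count now 2)
Step 2: +3 fires, +2 burnt (F count now 3)
Step 3: +2 fires, +3 burnt (F count now 2)
Step 4: +2 fires, +2 burnt (F count now 2)
Step 5: +2 fires, +2 burnt (F count now 2)
Step 6: +3 fires, +2 burnt (F count now 3)
Step 7: +3 fires, +3 burnt (F count now 3)
Step 8: +2 fires, +3 burnt (F count now 2)
Step 9: +1 fires, +2 burnt (F count now 1)
Step 10: +0 fires, +1 burnt (F count now 0)
Fire out after step 10
Initially T: 21, now '.': 29
Total burnt (originally-T cells now '.'): 20

Answer: 20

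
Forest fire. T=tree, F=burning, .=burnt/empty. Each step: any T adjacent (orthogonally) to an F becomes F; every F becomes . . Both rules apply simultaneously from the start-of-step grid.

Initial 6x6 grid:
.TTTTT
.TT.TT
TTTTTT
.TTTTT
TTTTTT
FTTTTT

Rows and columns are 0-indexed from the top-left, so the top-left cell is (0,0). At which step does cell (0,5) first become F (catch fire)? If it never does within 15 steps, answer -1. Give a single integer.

Step 1: cell (0,5)='T' (+2 fires, +1 burnt)
Step 2: cell (0,5)='T' (+2 fires, +2 burnt)
Step 3: cell (0,5)='T' (+3 fires, +2 burnt)
Step 4: cell (0,5)='T' (+4 fires, +3 burnt)
Step 5: cell (0,5)='T' (+6 fires, +4 burnt)
Step 6: cell (0,5)='T' (+5 fires, +6 burnt)
Step 7: cell (0,5)='T' (+3 fires, +5 burnt)
Step 8: cell (0,5)='T' (+3 fires, +3 burnt)
Step 9: cell (0,5)='T' (+2 fires, +3 burnt)
Step 10: cell (0,5)='F' (+1 fires, +2 burnt)
  -> target ignites at step 10
Step 11: cell (0,5)='.' (+0 fires, +1 burnt)
  fire out at step 11

10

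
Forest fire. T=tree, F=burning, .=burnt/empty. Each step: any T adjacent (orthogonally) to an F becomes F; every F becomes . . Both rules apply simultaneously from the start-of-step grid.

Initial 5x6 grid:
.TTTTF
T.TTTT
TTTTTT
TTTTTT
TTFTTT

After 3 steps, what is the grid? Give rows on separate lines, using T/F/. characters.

Step 1: 5 trees catch fire, 2 burn out
  .TTTF.
  T.TTTF
  TTTTTT
  TTFTTT
  TF.FTT
Step 2: 8 trees catch fire, 5 burn out
  .TTF..
  T.TTF.
  TTFTTF
  TF.FTT
  F...FT
Step 3: 10 trees catch fire, 8 burn out
  .TF...
  T.FF..
  TF.FF.
  F...FF
  .....F

.TF...
T.FF..
TF.FF.
F...FF
.....F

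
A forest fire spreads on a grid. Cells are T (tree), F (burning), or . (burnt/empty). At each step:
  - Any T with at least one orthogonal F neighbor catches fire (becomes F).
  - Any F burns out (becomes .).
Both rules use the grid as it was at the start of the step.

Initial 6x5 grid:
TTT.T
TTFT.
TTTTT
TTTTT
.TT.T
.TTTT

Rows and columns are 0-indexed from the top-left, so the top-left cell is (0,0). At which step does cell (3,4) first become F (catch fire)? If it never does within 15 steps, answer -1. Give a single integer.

Step 1: cell (3,4)='T' (+4 fires, +1 burnt)
Step 2: cell (3,4)='T' (+5 fires, +4 burnt)
Step 3: cell (3,4)='T' (+6 fires, +5 burnt)
Step 4: cell (3,4)='F' (+4 fires, +6 burnt)
  -> target ignites at step 4
Step 5: cell (3,4)='.' (+3 fires, +4 burnt)
Step 6: cell (3,4)='.' (+1 fires, +3 burnt)
Step 7: cell (3,4)='.' (+0 fires, +1 burnt)
  fire out at step 7

4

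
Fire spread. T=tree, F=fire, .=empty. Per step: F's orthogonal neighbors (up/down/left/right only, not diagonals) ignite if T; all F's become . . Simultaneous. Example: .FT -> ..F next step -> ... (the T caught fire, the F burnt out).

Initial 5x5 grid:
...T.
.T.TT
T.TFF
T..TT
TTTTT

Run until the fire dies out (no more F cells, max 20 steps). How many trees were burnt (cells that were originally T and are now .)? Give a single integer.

Answer: 13

Derivation:
Step 1: +5 fires, +2 burnt (F count now 5)
Step 2: +3 fires, +5 burnt (F count now 3)
Step 3: +1 fires, +3 burnt (F count now 1)
Step 4: +1 fires, +1 burnt (F count now 1)
Step 5: +1 fires, +1 burnt (F count now 1)
Step 6: +1 fires, +1 burnt (F count now 1)
Step 7: +1 fires, +1 burnt (F count now 1)
Step 8: +0 fires, +1 burnt (F count now 0)
Fire out after step 8
Initially T: 14, now '.': 24
Total burnt (originally-T cells now '.'): 13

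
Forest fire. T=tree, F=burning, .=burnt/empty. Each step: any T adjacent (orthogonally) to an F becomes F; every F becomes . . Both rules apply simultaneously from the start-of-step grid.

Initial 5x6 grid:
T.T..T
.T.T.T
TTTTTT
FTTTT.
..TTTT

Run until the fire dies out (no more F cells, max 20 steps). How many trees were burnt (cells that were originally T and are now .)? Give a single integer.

Answer: 18

Derivation:
Step 1: +2 fires, +1 burnt (F count now 2)
Step 2: +2 fires, +2 burnt (F count now 2)
Step 3: +4 fires, +2 burnt (F count now 4)
Step 4: +3 fires, +4 burnt (F count now 3)
Step 5: +3 fires, +3 burnt (F count now 3)
Step 6: +2 fires, +3 burnt (F count now 2)
Step 7: +1 fires, +2 burnt (F count now 1)
Step 8: +1 fires, +1 burnt (F count now 1)
Step 9: +0 fires, +1 burnt (F count now 0)
Fire out after step 9
Initially T: 20, now '.': 28
Total burnt (originally-T cells now '.'): 18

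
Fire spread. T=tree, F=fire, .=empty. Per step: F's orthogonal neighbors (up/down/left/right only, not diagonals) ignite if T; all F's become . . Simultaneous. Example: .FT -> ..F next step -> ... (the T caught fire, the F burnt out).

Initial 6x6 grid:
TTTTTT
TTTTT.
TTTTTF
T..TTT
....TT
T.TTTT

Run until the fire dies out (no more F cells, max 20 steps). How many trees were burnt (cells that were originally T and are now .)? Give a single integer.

Step 1: +2 fires, +1 burnt (F count now 2)
Step 2: +4 fires, +2 burnt (F count now 4)
Step 3: +6 fires, +4 burnt (F count now 6)
Step 4: +5 fires, +6 burnt (F count now 5)
Step 5: +4 fires, +5 burnt (F count now 4)
Step 6: +4 fires, +4 burnt (F count now 4)
Step 7: +1 fires, +4 burnt (F count now 1)
Step 8: +0 fires, +1 burnt (F count now 0)
Fire out after step 8
Initially T: 27, now '.': 35
Total burnt (originally-T cells now '.'): 26

Answer: 26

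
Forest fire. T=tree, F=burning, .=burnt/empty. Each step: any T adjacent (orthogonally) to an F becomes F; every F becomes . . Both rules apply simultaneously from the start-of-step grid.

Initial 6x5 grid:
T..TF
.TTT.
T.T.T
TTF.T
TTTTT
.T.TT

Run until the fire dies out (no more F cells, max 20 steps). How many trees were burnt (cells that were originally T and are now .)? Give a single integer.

Step 1: +4 fires, +2 burnt (F count now 4)
Step 2: +5 fires, +4 burnt (F count now 5)
Step 3: +6 fires, +5 burnt (F count now 6)
Step 4: +2 fires, +6 burnt (F count now 2)
Step 5: +1 fires, +2 burnt (F count now 1)
Step 6: +0 fires, +1 burnt (F count now 0)
Fire out after step 6
Initially T: 19, now '.': 29
Total burnt (originally-T cells now '.'): 18

Answer: 18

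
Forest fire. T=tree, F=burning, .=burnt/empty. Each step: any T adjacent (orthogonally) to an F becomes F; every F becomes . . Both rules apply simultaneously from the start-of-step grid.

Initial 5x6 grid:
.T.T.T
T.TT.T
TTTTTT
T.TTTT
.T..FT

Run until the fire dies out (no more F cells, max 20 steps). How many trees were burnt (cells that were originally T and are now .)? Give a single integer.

Answer: 18

Derivation:
Step 1: +2 fires, +1 burnt (F count now 2)
Step 2: +3 fires, +2 burnt (F count now 3)
Step 3: +3 fires, +3 burnt (F count now 3)
Step 4: +3 fires, +3 burnt (F count now 3)
Step 5: +4 fires, +3 burnt (F count now 4)
Step 6: +1 fires, +4 burnt (F count now 1)
Step 7: +2 fires, +1 burnt (F count now 2)
Step 8: +0 fires, +2 burnt (F count now 0)
Fire out after step 8
Initially T: 20, now '.': 28
Total burnt (originally-T cells now '.'): 18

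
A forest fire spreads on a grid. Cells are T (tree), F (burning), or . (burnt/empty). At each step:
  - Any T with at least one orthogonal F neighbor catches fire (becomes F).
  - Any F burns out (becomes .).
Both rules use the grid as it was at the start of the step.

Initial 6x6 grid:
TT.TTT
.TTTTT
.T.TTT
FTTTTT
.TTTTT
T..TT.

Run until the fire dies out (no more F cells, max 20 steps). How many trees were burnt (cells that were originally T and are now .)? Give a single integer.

Answer: 26

Derivation:
Step 1: +1 fires, +1 burnt (F count now 1)
Step 2: +3 fires, +1 burnt (F count now 3)
Step 3: +3 fires, +3 burnt (F count now 3)
Step 4: +5 fires, +3 burnt (F count now 5)
Step 5: +6 fires, +5 burnt (F count now 6)
Step 6: +5 fires, +6 burnt (F count now 5)
Step 7: +2 fires, +5 burnt (F count now 2)
Step 8: +1 fires, +2 burnt (F count now 1)
Step 9: +0 fires, +1 burnt (F count now 0)
Fire out after step 9
Initially T: 27, now '.': 35
Total burnt (originally-T cells now '.'): 26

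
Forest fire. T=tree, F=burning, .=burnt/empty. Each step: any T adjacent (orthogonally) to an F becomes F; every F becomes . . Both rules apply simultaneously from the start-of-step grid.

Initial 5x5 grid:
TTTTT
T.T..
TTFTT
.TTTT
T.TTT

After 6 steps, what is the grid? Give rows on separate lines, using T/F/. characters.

Step 1: 4 trees catch fire, 1 burn out
  TTTTT
  T.F..
  TF.FT
  .TFTT
  T.TTT
Step 2: 6 trees catch fire, 4 burn out
  TTFTT
  T....
  F...F
  .F.FT
  T.FTT
Step 3: 5 trees catch fire, 6 burn out
  TF.FT
  F....
  .....
  ....F
  T..FT
Step 4: 3 trees catch fire, 5 burn out
  F...F
  .....
  .....
  .....
  T...F
Step 5: 0 trees catch fire, 3 burn out
  .....
  .....
  .....
  .....
  T....
Step 6: 0 trees catch fire, 0 burn out
  .....
  .....
  .....
  .....
  T....

.....
.....
.....
.....
T....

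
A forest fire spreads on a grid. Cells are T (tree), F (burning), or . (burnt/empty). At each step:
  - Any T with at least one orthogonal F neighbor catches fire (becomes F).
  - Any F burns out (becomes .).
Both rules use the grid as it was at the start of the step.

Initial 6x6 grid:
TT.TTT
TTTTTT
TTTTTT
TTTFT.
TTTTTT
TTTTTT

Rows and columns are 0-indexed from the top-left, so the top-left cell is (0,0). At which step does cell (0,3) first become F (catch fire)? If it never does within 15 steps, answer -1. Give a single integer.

Step 1: cell (0,3)='T' (+4 fires, +1 burnt)
Step 2: cell (0,3)='T' (+7 fires, +4 burnt)
Step 3: cell (0,3)='F' (+10 fires, +7 burnt)
  -> target ignites at step 3
Step 4: cell (0,3)='.' (+7 fires, +10 burnt)
Step 5: cell (0,3)='.' (+4 fires, +7 burnt)
Step 6: cell (0,3)='.' (+1 fires, +4 burnt)
Step 7: cell (0,3)='.' (+0 fires, +1 burnt)
  fire out at step 7

3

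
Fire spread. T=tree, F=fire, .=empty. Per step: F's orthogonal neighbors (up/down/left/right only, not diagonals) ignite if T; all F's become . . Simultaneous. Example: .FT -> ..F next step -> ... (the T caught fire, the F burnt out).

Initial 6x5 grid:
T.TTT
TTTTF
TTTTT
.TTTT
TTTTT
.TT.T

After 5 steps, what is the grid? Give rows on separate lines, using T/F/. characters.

Step 1: 3 trees catch fire, 1 burn out
  T.TTF
  TTTF.
  TTTTF
  .TTTT
  TTTTT
  .TT.T
Step 2: 4 trees catch fire, 3 burn out
  T.TF.
  TTF..
  TTTF.
  .TTTF
  TTTTT
  .TT.T
Step 3: 5 trees catch fire, 4 burn out
  T.F..
  TF...
  TTF..
  .TTF.
  TTTTF
  .TT.T
Step 4: 5 trees catch fire, 5 burn out
  T....
  F....
  TF...
  .TF..
  TTTF.
  .TT.F
Step 5: 4 trees catch fire, 5 burn out
  F....
  .....
  F....
  .F...
  TTF..
  .TT..

F....
.....
F....
.F...
TTF..
.TT..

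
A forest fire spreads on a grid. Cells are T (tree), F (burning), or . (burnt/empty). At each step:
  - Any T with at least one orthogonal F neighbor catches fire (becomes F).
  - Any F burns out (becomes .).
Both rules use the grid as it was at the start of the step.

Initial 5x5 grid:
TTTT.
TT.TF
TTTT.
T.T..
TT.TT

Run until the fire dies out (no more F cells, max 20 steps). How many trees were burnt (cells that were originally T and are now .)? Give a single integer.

Step 1: +1 fires, +1 burnt (F count now 1)
Step 2: +2 fires, +1 burnt (F count now 2)
Step 3: +2 fires, +2 burnt (F count now 2)
Step 4: +3 fires, +2 burnt (F count now 3)
Step 5: +3 fires, +3 burnt (F count now 3)
Step 6: +2 fires, +3 burnt (F count now 2)
Step 7: +1 fires, +2 burnt (F count now 1)
Step 8: +1 fires, +1 burnt (F count now 1)
Step 9: +0 fires, +1 burnt (F count now 0)
Fire out after step 9
Initially T: 17, now '.': 23
Total burnt (originally-T cells now '.'): 15

Answer: 15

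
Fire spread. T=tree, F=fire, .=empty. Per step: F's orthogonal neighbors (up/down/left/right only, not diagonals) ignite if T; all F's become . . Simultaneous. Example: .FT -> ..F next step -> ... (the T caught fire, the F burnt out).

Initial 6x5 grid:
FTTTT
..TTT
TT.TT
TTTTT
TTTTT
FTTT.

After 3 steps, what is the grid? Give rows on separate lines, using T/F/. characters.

Step 1: 3 trees catch fire, 2 burn out
  .FTTT
  ..TTT
  TT.TT
  TTTTT
  FTTTT
  .FTT.
Step 2: 4 trees catch fire, 3 burn out
  ..FTT
  ..TTT
  TT.TT
  FTTTT
  .FTTT
  ..FT.
Step 3: 6 trees catch fire, 4 burn out
  ...FT
  ..FTT
  FT.TT
  .FTTT
  ..FTT
  ...F.

...FT
..FTT
FT.TT
.FTTT
..FTT
...F.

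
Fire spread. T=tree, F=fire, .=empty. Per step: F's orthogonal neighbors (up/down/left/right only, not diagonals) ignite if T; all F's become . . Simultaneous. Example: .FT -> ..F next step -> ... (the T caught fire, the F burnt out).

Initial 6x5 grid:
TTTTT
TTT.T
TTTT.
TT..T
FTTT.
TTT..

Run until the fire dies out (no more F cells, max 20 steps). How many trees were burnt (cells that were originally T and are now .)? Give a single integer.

Answer: 21

Derivation:
Step 1: +3 fires, +1 burnt (F count now 3)
Step 2: +4 fires, +3 burnt (F count now 4)
Step 3: +4 fires, +4 burnt (F count now 4)
Step 4: +3 fires, +4 burnt (F count now 3)
Step 5: +3 fires, +3 burnt (F count now 3)
Step 6: +1 fires, +3 burnt (F count now 1)
Step 7: +1 fires, +1 burnt (F count now 1)
Step 8: +1 fires, +1 burnt (F count now 1)
Step 9: +1 fires, +1 burnt (F count now 1)
Step 10: +0 fires, +1 burnt (F count now 0)
Fire out after step 10
Initially T: 22, now '.': 29
Total burnt (originally-T cells now '.'): 21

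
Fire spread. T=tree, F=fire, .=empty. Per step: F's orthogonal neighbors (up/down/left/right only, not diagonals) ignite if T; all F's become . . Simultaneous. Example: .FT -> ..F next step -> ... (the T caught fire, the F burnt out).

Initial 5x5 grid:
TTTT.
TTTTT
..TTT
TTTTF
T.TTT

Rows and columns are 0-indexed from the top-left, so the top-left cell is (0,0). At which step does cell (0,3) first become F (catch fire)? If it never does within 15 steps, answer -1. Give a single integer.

Step 1: cell (0,3)='T' (+3 fires, +1 burnt)
Step 2: cell (0,3)='T' (+4 fires, +3 burnt)
Step 3: cell (0,3)='T' (+4 fires, +4 burnt)
Step 4: cell (0,3)='F' (+3 fires, +4 burnt)
  -> target ignites at step 4
Step 5: cell (0,3)='.' (+3 fires, +3 burnt)
Step 6: cell (0,3)='.' (+2 fires, +3 burnt)
Step 7: cell (0,3)='.' (+1 fires, +2 burnt)
Step 8: cell (0,3)='.' (+0 fires, +1 burnt)
  fire out at step 8

4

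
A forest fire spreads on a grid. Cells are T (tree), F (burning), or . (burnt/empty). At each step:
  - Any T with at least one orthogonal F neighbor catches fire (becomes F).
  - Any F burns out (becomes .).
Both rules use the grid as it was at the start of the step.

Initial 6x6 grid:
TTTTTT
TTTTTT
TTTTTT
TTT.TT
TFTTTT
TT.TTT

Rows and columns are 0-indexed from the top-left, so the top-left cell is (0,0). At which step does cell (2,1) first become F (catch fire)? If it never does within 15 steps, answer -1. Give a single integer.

Step 1: cell (2,1)='T' (+4 fires, +1 burnt)
Step 2: cell (2,1)='F' (+5 fires, +4 burnt)
  -> target ignites at step 2
Step 3: cell (2,1)='.' (+5 fires, +5 burnt)
Step 4: cell (2,1)='.' (+7 fires, +5 burnt)
Step 5: cell (2,1)='.' (+6 fires, +7 burnt)
Step 6: cell (2,1)='.' (+3 fires, +6 burnt)
Step 7: cell (2,1)='.' (+2 fires, +3 burnt)
Step 8: cell (2,1)='.' (+1 fires, +2 burnt)
Step 9: cell (2,1)='.' (+0 fires, +1 burnt)
  fire out at step 9

2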